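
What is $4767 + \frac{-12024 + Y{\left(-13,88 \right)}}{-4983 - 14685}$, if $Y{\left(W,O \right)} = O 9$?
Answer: $\frac{7814049}{1639} \approx 4767.6$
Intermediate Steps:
$Y{\left(W,O \right)} = 9 O$
$4767 + \frac{-12024 + Y{\left(-13,88 \right)}}{-4983 - 14685} = 4767 + \frac{-12024 + 9 \cdot 88}{-4983 - 14685} = 4767 + \frac{-12024 + 792}{-4983 - 14685} = 4767 - \frac{11232}{-19668} = 4767 - - \frac{936}{1639} = 4767 + \frac{936}{1639} = \frac{7814049}{1639}$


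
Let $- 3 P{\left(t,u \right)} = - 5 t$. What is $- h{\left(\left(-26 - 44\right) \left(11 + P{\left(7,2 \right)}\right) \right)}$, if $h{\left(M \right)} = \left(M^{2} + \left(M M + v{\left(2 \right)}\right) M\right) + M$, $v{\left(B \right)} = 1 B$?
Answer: $\frac{107782331720}{27} \approx 3.9919 \cdot 10^{9}$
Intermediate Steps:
$v{\left(B \right)} = B$
$P{\left(t,u \right)} = \frac{5 t}{3}$ ($P{\left(t,u \right)} = - \frac{\left(-5\right) t}{3} = \frac{5 t}{3}$)
$h{\left(M \right)} = M + M^{2} + M \left(2 + M^{2}\right)$ ($h{\left(M \right)} = \left(M^{2} + \left(M M + 2\right) M\right) + M = \left(M^{2} + \left(M^{2} + 2\right) M\right) + M = \left(M^{2} + \left(2 + M^{2}\right) M\right) + M = \left(M^{2} + M \left(2 + M^{2}\right)\right) + M = M + M^{2} + M \left(2 + M^{2}\right)$)
$- h{\left(\left(-26 - 44\right) \left(11 + P{\left(7,2 \right)}\right) \right)} = - \left(-26 - 44\right) \left(11 + \frac{5}{3} \cdot 7\right) \left(3 + \left(-26 - 44\right) \left(11 + \frac{5}{3} \cdot 7\right) + \left(\left(-26 - 44\right) \left(11 + \frac{5}{3} \cdot 7\right)\right)^{2}\right) = - - 70 \left(11 + \frac{35}{3}\right) \left(3 - 70 \left(11 + \frac{35}{3}\right) + \left(- 70 \left(11 + \frac{35}{3}\right)\right)^{2}\right) = - \left(-70\right) \frac{68}{3} \left(3 - \frac{4760}{3} + \left(\left(-70\right) \frac{68}{3}\right)^{2}\right) = - \frac{\left(-4760\right) \left(3 - \frac{4760}{3} + \left(- \frac{4760}{3}\right)^{2}\right)}{3} = - \frac{\left(-4760\right) \left(3 - \frac{4760}{3} + \frac{22657600}{9}\right)}{3} = - \frac{\left(-4760\right) 22643347}{3 \cdot 9} = \left(-1\right) \left(- \frac{107782331720}{27}\right) = \frac{107782331720}{27}$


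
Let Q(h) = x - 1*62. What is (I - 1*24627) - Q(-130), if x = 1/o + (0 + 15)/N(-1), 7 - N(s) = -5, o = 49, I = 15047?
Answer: -1865777/196 ≈ -9519.3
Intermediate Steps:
N(s) = 12 (N(s) = 7 - 1*(-5) = 7 + 5 = 12)
x = 249/196 (x = 1/49 + (0 + 15)/12 = 1*(1/49) + 15*(1/12) = 1/49 + 5/4 = 249/196 ≈ 1.2704)
Q(h) = -11903/196 (Q(h) = 249/196 - 1*62 = 249/196 - 62 = -11903/196)
(I - 1*24627) - Q(-130) = (15047 - 1*24627) - 1*(-11903/196) = (15047 - 24627) + 11903/196 = -9580 + 11903/196 = -1865777/196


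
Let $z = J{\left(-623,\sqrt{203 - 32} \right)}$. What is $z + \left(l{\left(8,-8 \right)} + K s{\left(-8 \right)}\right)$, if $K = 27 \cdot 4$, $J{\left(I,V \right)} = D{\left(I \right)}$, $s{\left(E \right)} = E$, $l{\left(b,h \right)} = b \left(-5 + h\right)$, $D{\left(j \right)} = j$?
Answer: $-1591$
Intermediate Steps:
$J{\left(I,V \right)} = I$
$K = 108$
$z = -623$
$z + \left(l{\left(8,-8 \right)} + K s{\left(-8 \right)}\right) = -623 + \left(8 \left(-5 - 8\right) + 108 \left(-8\right)\right) = -623 + \left(8 \left(-13\right) - 864\right) = -623 - 968 = -1591$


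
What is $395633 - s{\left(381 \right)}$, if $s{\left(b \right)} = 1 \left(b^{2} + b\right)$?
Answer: $250091$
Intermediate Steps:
$s{\left(b \right)} = b + b^{2}$ ($s{\left(b \right)} = 1 \left(b + b^{2}\right) = b + b^{2}$)
$395633 - s{\left(381 \right)} = 395633 - 381 \left(1 + 381\right) = 395633 - 381 \cdot 382 = 395633 - 145542 = 250091$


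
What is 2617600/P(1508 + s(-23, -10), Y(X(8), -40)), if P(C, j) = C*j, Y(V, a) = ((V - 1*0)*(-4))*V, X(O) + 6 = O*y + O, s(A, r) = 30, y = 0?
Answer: -81800/769 ≈ -106.37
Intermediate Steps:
X(O) = -6 + O (X(O) = -6 + (O*0 + O) = -6 + (0 + O) = -6 + O)
Y(V, a) = -4*V² (Y(V, a) = ((V + 0)*(-4))*V = (V*(-4))*V = (-4*V)*V = -4*V²)
2617600/P(1508 + s(-23, -10), Y(X(8), -40)) = 2617600/(((1508 + 30)*(-4*(-6 + 8)²))) = 2617600/((1538*(-4*2²))) = 2617600/((1538*(-4*4))) = 2617600/((1538*(-16))) = 2617600/(-24608) = 2617600*(-1/24608) = -81800/769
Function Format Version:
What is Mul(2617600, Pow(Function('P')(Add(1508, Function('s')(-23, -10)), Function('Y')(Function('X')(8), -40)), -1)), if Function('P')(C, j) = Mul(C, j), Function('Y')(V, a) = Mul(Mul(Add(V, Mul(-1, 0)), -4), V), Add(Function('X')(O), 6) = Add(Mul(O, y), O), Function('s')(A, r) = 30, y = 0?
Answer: Rational(-81800, 769) ≈ -106.37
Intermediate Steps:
Function('X')(O) = Add(-6, O) (Function('X')(O) = Add(-6, Add(Mul(O, 0), O)) = Add(-6, Add(0, O)) = Add(-6, O))
Function('Y')(V, a) = Mul(-4, Pow(V, 2)) (Function('Y')(V, a) = Mul(Mul(Add(V, 0), -4), V) = Mul(Mul(V, -4), V) = Mul(Mul(-4, V), V) = Mul(-4, Pow(V, 2)))
Mul(2617600, Pow(Function('P')(Add(1508, Function('s')(-23, -10)), Function('Y')(Function('X')(8), -40)), -1)) = Mul(2617600, Pow(Mul(Add(1508, 30), Mul(-4, Pow(Add(-6, 8), 2))), -1)) = Mul(2617600, Pow(Mul(1538, Mul(-4, Pow(2, 2))), -1)) = Mul(2617600, Pow(Mul(1538, Mul(-4, 4)), -1)) = Mul(2617600, Pow(Mul(1538, -16), -1)) = Mul(2617600, Pow(-24608, -1)) = Mul(2617600, Rational(-1, 24608)) = Rational(-81800, 769)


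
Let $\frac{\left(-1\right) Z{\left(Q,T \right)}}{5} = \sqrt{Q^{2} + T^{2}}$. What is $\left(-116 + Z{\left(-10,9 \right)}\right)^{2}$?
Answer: $17981 + 1160 \sqrt{181} \approx 33587.0$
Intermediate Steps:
$Z{\left(Q,T \right)} = - 5 \sqrt{Q^{2} + T^{2}}$
$\left(-116 + Z{\left(-10,9 \right)}\right)^{2} = \left(-116 - 5 \sqrt{\left(-10\right)^{2} + 9^{2}}\right)^{2} = \left(-116 - 5 \sqrt{100 + 81}\right)^{2} = \left(-116 - 5 \sqrt{181}\right)^{2}$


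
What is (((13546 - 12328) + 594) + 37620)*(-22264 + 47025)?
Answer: 976375752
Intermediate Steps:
(((13546 - 12328) + 594) + 37620)*(-22264 + 47025) = ((1218 + 594) + 37620)*24761 = (1812 + 37620)*24761 = 39432*24761 = 976375752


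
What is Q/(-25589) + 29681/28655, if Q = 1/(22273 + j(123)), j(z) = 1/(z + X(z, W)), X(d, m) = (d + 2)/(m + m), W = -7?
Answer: 5403132804766484/5216359650377205 ≈ 1.0358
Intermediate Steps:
X(d, m) = (2 + d)/(2*m) (X(d, m) = (2 + d)/((2*m)) = (2 + d)*(1/(2*m)) = (2 + d)/(2*m))
j(z) = 1/(-⅐ + 13*z/14) (j(z) = 1/(z + (½)*(2 + z)/(-7)) = 1/(z + (½)*(-⅐)*(2 + z)) = 1/(z + (-⅐ - z/14)) = 1/(-⅐ + 13*z/14))
Q = 1597/35569995 (Q = 1/(22273 + 14/(-2 + 13*123)) = 1/(22273 + 14/(-2 + 1599)) = 1/(22273 + 14/1597) = 1/(35569995/1597) = 1597/35569995 ≈ 4.4897e-5)
Q/(-25589) + 29681/28655 = (1597/35569995)/(-25589) + 29681/28655 = (1597/35569995)*(-1/25589) + 29681*(1/28655) = -1597/910200602055 + 29681/28655 = 5403132804766484/5216359650377205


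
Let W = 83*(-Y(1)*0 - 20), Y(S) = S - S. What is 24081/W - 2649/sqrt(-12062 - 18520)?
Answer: -24081/1660 + 883*I*sqrt(3398)/3398 ≈ -14.507 + 15.148*I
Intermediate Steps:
Y(S) = 0
W = -1660 (W = 83*(-1*0*0 - 20) = 83*(0*0 - 20) = 83*(0 - 20) = 83*(-20) = -1660)
24081/W - 2649/sqrt(-12062 - 18520) = 24081/(-1660) - 2649/sqrt(-12062 - 18520) = 24081*(-1/1660) - 2649*(-I*sqrt(3398)/10194) = -24081/1660 - 2649*(-I*sqrt(3398)/10194) = -24081/1660 - (-883)*I*sqrt(3398)/3398 = -24081/1660 + 883*I*sqrt(3398)/3398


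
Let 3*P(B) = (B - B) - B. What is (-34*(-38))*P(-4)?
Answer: 5168/3 ≈ 1722.7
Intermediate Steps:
P(B) = -B/3 (P(B) = ((B - B) - B)/3 = (0 - B)/3 = (-B)/3 = -B/3)
(-34*(-38))*P(-4) = (-34*(-38))*(-⅓*(-4)) = 1292*(4/3) = 5168/3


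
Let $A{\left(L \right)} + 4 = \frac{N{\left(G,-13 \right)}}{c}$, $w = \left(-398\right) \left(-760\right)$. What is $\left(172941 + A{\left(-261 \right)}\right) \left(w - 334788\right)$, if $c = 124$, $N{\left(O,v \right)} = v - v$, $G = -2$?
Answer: $-5587248596$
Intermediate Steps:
$N{\left(O,v \right)} = 0$
$w = 302480$
$A{\left(L \right)} = -4$ ($A{\left(L \right)} = -4 + \frac{0}{124} = -4 + 0 \cdot \frac{1}{124} = -4 + 0 = -4$)
$\left(172941 + A{\left(-261 \right)}\right) \left(w - 334788\right) = \left(172941 - 4\right) \left(302480 - 334788\right) = 172937 \left(-32308\right) = -5587248596$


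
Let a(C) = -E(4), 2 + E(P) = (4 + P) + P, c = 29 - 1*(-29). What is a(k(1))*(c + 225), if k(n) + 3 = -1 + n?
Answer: -2830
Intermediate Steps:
k(n) = -4 + n (k(n) = -3 + (-1 + n) = -4 + n)
c = 58 (c = 29 + 29 = 58)
E(P) = 2 + 2*P (E(P) = -2 + ((4 + P) + P) = -2 + (4 + 2*P) = 2 + 2*P)
a(C) = -10 (a(C) = -(2 + 2*4) = -(2 + 8) = -1*10 = -10)
a(k(1))*(c + 225) = -10*(58 + 225) = -10*283 = -2830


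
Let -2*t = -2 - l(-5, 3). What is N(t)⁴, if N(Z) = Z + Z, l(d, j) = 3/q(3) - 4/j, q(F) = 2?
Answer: 28561/1296 ≈ 22.038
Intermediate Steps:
l(d, j) = 3/2 - 4/j
t = 13/12 (t = -(-2 - (3/2 - 4/3))/2 = -(-2 - 1*⅙)/2 = -(-2 - ⅙)/2 = -½*(-13/6) = 13/12 ≈ 1.0833)
N(Z) = 2*Z
N(t)⁴ = (2*(13/12))⁴ = (13/6)⁴ = 28561/1296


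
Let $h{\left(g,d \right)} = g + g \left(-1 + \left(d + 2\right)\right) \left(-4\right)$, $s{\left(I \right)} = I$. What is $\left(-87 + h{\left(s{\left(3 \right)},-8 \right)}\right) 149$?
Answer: $0$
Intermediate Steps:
$h{\left(g,d \right)} = g + g \left(-4 - 4 d\right)$ ($h{\left(g,d \right)} = g + g \left(-1 + \left(2 + d\right)\right) \left(-4\right) = g + g \left(1 + d\right) \left(-4\right) = g + g \left(-4 - 4 d\right)$)
$\left(-87 + h{\left(s{\left(3 \right)},-8 \right)}\right) 149 = \left(-87 - 3 \left(3 + 4 \left(-8\right)\right)\right) 149 = \left(-87 - 3 \left(3 - 32\right)\right) 149 = \left(-87 - 3 \left(-29\right)\right) 149 = \left(-87 + 87\right) 149 = 0 \cdot 149 = 0$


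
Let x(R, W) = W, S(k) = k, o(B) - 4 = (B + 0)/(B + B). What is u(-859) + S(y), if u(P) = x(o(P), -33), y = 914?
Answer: 881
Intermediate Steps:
o(B) = 9/2 (o(B) = 4 + (B + 0)/(B + B) = 4 + B/((2*B)) = 4 + B*(1/(2*B)) = 4 + ½ = 9/2)
u(P) = -33
u(-859) + S(y) = -33 + 914 = 881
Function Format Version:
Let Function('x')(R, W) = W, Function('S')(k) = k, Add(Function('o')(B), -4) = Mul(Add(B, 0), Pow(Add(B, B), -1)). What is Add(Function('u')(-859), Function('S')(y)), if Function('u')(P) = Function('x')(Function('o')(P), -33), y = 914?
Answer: 881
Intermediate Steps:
Function('o')(B) = Rational(9, 2) (Function('o')(B) = Add(4, Mul(Add(B, 0), Pow(Add(B, B), -1))) = Add(4, Mul(B, Pow(Mul(2, B), -1))) = Add(4, Mul(B, Mul(Rational(1, 2), Pow(B, -1)))) = Add(4, Rational(1, 2)) = Rational(9, 2))
Function('u')(P) = -33
Add(Function('u')(-859), Function('S')(y)) = Add(-33, 914) = 881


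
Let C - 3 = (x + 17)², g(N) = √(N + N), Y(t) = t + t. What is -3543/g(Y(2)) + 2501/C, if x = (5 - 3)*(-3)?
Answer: 2501/124 - 3543*√2/4 ≈ -1232.5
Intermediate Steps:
x = -6 (x = 2*(-3) = -6)
Y(t) = 2*t
g(N) = √2*√N (g(N) = √(2*N) = √2*√N)
C = 124 (C = 3 + (-6 + 17)² = 3 + 11² = 3 + 121 = 124)
-3543/g(Y(2)) + 2501/C = -3543*√2/4 + 2501/124 = 2501/124 - 3543*√2/4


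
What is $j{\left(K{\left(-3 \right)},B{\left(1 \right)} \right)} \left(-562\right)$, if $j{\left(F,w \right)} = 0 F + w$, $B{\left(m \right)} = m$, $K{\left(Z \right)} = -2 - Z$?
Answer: $-562$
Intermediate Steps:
$j{\left(F,w \right)} = w$ ($j{\left(F,w \right)} = 0 + w = w$)
$j{\left(K{\left(-3 \right)},B{\left(1 \right)} \right)} \left(-562\right) = 1 \left(-562\right) = -562$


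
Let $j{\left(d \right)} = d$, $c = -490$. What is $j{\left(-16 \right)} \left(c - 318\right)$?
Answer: $12928$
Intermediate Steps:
$j{\left(-16 \right)} \left(c - 318\right) = - 16 \left(-490 - 318\right) = \left(-16\right) \left(-808\right) = 12928$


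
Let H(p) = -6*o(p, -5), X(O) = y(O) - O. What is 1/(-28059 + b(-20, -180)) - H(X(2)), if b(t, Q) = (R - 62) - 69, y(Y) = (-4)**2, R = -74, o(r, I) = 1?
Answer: 169583/28264 ≈ 6.0000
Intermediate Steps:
y(Y) = 16
b(t, Q) = -205 (b(t, Q) = (-74 - 62) - 69 = -136 - 69 = -205)
X(O) = 16 - O
H(p) = -6 (H(p) = -6*1 = -6)
1/(-28059 + b(-20, -180)) - H(X(2)) = 1/(-28059 - 205) - 1*(-6) = 1/(-28264) + 6 = -1/28264 + 6 = 169583/28264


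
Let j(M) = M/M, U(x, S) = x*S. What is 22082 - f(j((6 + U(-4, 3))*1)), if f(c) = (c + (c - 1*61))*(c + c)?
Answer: 22200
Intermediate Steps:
U(x, S) = S*x
j(M) = 1
f(c) = 2*c*(-61 + 2*c) (f(c) = (c + (c - 61))*(2*c) = (c + (-61 + c))*(2*c) = (-61 + 2*c)*(2*c) = 2*c*(-61 + 2*c))
22082 - f(j((6 + U(-4, 3))*1)) = 22082 - 2*(-61 + 2*1) = 22082 - 2*(-61 + 2) = 22082 - 2*(-59) = 22082 - 1*(-118) = 22082 + 118 = 22200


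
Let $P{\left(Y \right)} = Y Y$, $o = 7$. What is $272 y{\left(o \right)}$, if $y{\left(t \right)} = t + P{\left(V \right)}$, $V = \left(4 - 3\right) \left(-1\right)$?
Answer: $2176$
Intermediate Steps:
$V = -1$ ($V = 1 \left(-1\right) = -1$)
$P{\left(Y \right)} = Y^{2}$
$y{\left(t \right)} = 1 + t$ ($y{\left(t \right)} = t + \left(-1\right)^{2} = t + 1 = 1 + t$)
$272 y{\left(o \right)} = 272 \left(1 + 7\right) = 272 \cdot 8 = 2176$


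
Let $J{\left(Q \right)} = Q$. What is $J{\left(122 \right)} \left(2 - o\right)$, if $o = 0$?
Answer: $244$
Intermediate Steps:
$J{\left(122 \right)} \left(2 - o\right) = 122 \left(2 - 0\right) = 122 \left(2 + 0\right) = 122 \cdot 2 = 244$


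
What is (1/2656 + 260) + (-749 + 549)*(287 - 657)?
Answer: 197234561/2656 ≈ 74260.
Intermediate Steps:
(1/2656 + 260) + (-749 + 549)*(287 - 657) = (1/2656 + 260) - 200*(-370) = 690561/2656 + 74000 = 197234561/2656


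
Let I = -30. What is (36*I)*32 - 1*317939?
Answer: -352499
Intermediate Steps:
(36*I)*32 - 1*317939 = (36*(-30))*32 - 1*317939 = -1080*32 - 317939 = -34560 - 317939 = -352499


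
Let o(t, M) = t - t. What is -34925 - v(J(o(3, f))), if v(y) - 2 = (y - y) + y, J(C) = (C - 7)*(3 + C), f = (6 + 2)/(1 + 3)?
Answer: -34906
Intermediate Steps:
f = 2 (f = 8/4 = 8*(1/4) = 2)
o(t, M) = 0
J(C) = (-7 + C)*(3 + C)
v(y) = 2 + y (v(y) = 2 + ((y - y) + y) = 2 + (0 + y) = 2 + y)
-34925 - v(J(o(3, f))) = -34925 - (2 + (-21 + 0**2 - 4*0)) = -34925 - (2 + (-21 + 0 + 0)) = -34925 - (2 - 21) = -34925 - 1*(-19) = -34925 + 19 = -34906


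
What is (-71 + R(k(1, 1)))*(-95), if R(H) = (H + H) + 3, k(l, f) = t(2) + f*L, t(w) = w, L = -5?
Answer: 7030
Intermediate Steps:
k(l, f) = 2 - 5*f (k(l, f) = 2 + f*(-5) = 2 - 5*f)
R(H) = 3 + 2*H (R(H) = 2*H + 3 = 3 + 2*H)
(-71 + R(k(1, 1)))*(-95) = (-71 + (3 + 2*(2 - 5*1)))*(-95) = (-71 + (3 + 2*(2 - 5)))*(-95) = (-71 + (3 + 2*(-3)))*(-95) = (-71 + (3 - 6))*(-95) = (-71 - 3)*(-95) = -74*(-95) = 7030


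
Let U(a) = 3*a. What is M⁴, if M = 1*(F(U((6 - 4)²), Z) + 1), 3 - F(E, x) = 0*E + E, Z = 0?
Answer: 4096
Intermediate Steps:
F(E, x) = 3 - E (F(E, x) = 3 - (0*E + E) = 3 - (0 + E) = 3 - E)
M = -8 (M = 1*((3 - 3*(6 - 4)²) + 1) = 1*((3 - 3*2²) + 1) = 1*((3 - 3*4) + 1) = 1*((3 - 1*12) + 1) = 1*((3 - 12) + 1) = 1*(-9 + 1) = 1*(-8) = -8)
M⁴ = (-8)⁴ = 4096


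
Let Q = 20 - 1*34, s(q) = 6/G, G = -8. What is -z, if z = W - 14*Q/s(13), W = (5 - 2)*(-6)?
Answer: 838/3 ≈ 279.33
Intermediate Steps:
W = -18 (W = 3*(-6) = -18)
s(q) = -¾ (s(q) = 6/(-8) = 6*(-⅛) = -¾)
Q = -14 (Q = 20 - 34 = -14)
z = -838/3 (z = -18 - (-196)/(-¾) = -18 - (-196)*(-4)/3 = -18 - 14*56/3 = -18 - 784/3 = -838/3 ≈ -279.33)
-z = -1*(-838/3) = 838/3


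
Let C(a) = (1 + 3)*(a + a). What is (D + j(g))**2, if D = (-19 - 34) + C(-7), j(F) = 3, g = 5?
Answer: 11236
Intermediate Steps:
C(a) = 8*a (C(a) = 4*(2*a) = 8*a)
D = -109 (D = (-19 - 34) + 8*(-7) = -53 - 56 = -109)
(D + j(g))**2 = (-109 + 3)**2 = (-106)**2 = 11236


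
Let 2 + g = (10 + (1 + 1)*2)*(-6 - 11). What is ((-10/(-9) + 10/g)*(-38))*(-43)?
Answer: 62909/36 ≈ 1747.5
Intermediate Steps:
g = -240 (g = -2 + (10 + (1 + 1)*2)*(-6 - 11) = -2 + (10 + 2*2)*(-17) = -2 + (10 + 4)*(-17) = -2 + 14*(-17) = -2 - 238 = -240)
((-10/(-9) + 10/g)*(-38))*(-43) = ((-10/(-9) + 10/(-240))*(-38))*(-43) = ((-10*(-⅑) + 10*(-1/240))*(-38))*(-43) = ((10/9 - 1/24)*(-38))*(-43) = ((77/72)*(-38))*(-43) = -1463/36*(-43) = 62909/36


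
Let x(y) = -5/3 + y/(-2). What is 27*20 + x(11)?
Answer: 3197/6 ≈ 532.83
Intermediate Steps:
x(y) = -5/3 - y/2 (x(y) = -5*⅓ + y*(-½) = -5/3 - y/2)
27*20 + x(11) = 27*20 + (-5/3 - ½*11) = 540 + (-5/3 - 11/2) = 540 - 43/6 = 3197/6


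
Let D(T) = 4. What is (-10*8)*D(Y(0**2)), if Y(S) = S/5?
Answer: -320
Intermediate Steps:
Y(S) = S/5 (Y(S) = S*(1/5) = S/5)
(-10*8)*D(Y(0**2)) = -10*8*4 = -80*4 = -320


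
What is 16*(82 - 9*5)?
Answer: 592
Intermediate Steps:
16*(82 - 9*5) = 16*(82 - 45) = 16*37 = 592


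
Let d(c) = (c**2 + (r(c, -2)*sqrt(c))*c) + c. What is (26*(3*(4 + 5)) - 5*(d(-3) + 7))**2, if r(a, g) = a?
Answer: 399694 - 57330*I*sqrt(3) ≈ 3.9969e+5 - 99299.0*I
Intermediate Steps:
d(c) = c + c**2 + c**(5/2) (d(c) = (c**2 + (c*sqrt(c))*c) + c = (c**2 + c**(3/2)*c) + c = (c**2 + c**(5/2)) + c = c + c**2 + c**(5/2))
(26*(3*(4 + 5)) - 5*(d(-3) + 7))**2 = (26*(3*(4 + 5)) - 5*((-3 + (-3)**2 + (-3)**(5/2)) + 7))**2 = (26*(3*9) - 5*((-3 + 9 + 9*I*sqrt(3)) + 7))**2 = (26*27 - 5*((6 + 9*I*sqrt(3)) + 7))**2 = (702 - 5*(13 + 9*I*sqrt(3)))**2 = (702 + (-65 - 45*I*sqrt(3)))**2 = (637 - 45*I*sqrt(3))**2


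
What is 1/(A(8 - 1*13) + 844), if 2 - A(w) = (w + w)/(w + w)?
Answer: 1/845 ≈ 0.0011834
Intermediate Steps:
A(w) = 1 (A(w) = 2 - (w + w)/(w + w) = 2 - 2*w/(2*w) = 2 - 2*w*1/(2*w) = 2 - 1*1 = 2 - 1 = 1)
1/(A(8 - 1*13) + 844) = 1/(1 + 844) = 1/845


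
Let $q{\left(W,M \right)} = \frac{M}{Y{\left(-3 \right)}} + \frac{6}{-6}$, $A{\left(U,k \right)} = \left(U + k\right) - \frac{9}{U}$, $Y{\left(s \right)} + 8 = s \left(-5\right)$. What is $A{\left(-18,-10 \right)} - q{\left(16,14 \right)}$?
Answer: $- \frac{57}{2} \approx -28.5$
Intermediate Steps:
$Y{\left(s \right)} = -8 - 5 s$ ($Y{\left(s \right)} = -8 + s \left(-5\right) = -8 - 5 s$)
$A{\left(U,k \right)} = U + k - \frac{9}{U}$
$q{\left(W,M \right)} = -1 + \frac{M}{7}$ ($q{\left(W,M \right)} = \frac{M}{-8 - -15} + \frac{6}{-6} = \frac{M}{-8 + 15} + 6 \left(- \frac{1}{6}\right) = \frac{M}{7} - 1 = -1 + \frac{M}{7}$)
$A{\left(-18,-10 \right)} - q{\left(16,14 \right)} = \left(-18 - 10 - \frac{9}{-18}\right) - \left(-1 + \frac{1}{7} \cdot 14\right) = \left(-18 - 10 - - \frac{1}{2}\right) - \left(-1 + 2\right) = \left(-18 - 10 + \frac{1}{2}\right) - 1 = - \frac{55}{2} - 1 = - \frac{57}{2}$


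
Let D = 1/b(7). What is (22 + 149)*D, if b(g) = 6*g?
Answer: 57/14 ≈ 4.0714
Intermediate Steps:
D = 1/42 (D = 1/(6*7) = 1/42 ≈ 0.023810)
(22 + 149)*D = (22 + 149)*(1/42) = 171*(1/42) = 57/14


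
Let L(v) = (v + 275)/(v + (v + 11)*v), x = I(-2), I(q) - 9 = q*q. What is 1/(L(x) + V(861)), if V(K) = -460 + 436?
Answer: -325/7512 ≈ -0.043264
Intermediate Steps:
I(q) = 9 + q**2 (I(q) = 9 + q*q = 9 + q**2)
V(K) = -24
x = 13 (x = 9 + (-2)**2 = 9 + 4 = 13)
L(v) = (275 + v)/(v + v*(11 + v)) (L(v) = (275 + v)/(v + (11 + v)*v) = (275 + v)/(v + v*(11 + v)))
1/(L(x) + V(861)) = 1/((275 + 13)/(13*(12 + 13)) - 24) = 1/((1/13)*288/25 - 24) = 1/((1/13)*(1/25)*288 - 24) = 1/(288/325 - 24) = 1/(-7512/325) = -325/7512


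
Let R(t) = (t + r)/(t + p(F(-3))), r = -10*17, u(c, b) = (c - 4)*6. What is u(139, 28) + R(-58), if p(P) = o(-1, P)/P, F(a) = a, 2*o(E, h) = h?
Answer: 93606/115 ≈ 813.96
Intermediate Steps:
o(E, h) = h/2
u(c, b) = -24 + 6*c (u(c, b) = (-4 + c)*6 = -24 + 6*c)
r = -170
p(P) = ½ (p(P) = (P/2)/P = ½)
R(t) = (-170 + t)/(½ + t) (R(t) = (t - 170)/(t + ½) = (-170 + t)/(½ + t))
u(139, 28) + R(-58) = (-24 + 6*139) + 2*(-170 - 58)/(1 + 2*(-58)) = (-24 + 834) + 2*(-228)/(1 - 116) = 810 + 2*(-228)/(-115) = 810 + 2*(-1/115)*(-228) = 810 + 456/115 = 93606/115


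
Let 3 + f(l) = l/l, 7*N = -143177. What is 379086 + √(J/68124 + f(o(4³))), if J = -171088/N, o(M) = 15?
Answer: 379086 + I*√242680045158812910/348349641 ≈ 3.7909e+5 + 1.4142*I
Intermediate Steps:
N = -143177/7 (N = (⅐)*(-143177) = -143177/7 ≈ -20454.)
J = 1197616/143177 (J = -171088/(-143177/7) = -171088*(-7/143177) = 1197616/143177 ≈ 8.3646)
f(l) = -2 (f(l) = -3 + l/l = -3 + 1 = -2)
379086 + √(J/68124 + f(o(4³))) = 379086 + √((1197616/143177)/68124 - 2) = 379086 + √((1197616/143177)*(1/68124) - 2) = 379086 + √(42772/348349641 - 2) = 379086 + √(-696656510/348349641) = 379086 + I*√242680045158812910/348349641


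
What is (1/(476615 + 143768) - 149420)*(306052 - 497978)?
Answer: 17791084924466434/620383 ≈ 2.8678e+10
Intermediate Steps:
(1/(476615 + 143768) - 149420)*(306052 - 497978) = (1/620383 - 149420)*(-191926) = -92697627859/620383*(-191926) = 17791084924466434/620383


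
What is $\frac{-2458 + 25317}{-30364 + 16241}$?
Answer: $- \frac{22859}{14123} \approx -1.6186$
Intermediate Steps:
$\frac{-2458 + 25317}{-30364 + 16241} = \frac{22859}{-14123} = 22859 \left(- \frac{1}{14123}\right) = - \frac{22859}{14123}$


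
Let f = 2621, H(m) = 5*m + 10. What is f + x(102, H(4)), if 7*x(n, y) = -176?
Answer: 18171/7 ≈ 2595.9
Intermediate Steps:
H(m) = 10 + 5*m
x(n, y) = -176/7 (x(n, y) = (⅐)*(-176) = -176/7)
f + x(102, H(4)) = 2621 - 176/7 = 18171/7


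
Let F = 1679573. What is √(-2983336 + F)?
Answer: I*√1303763 ≈ 1141.8*I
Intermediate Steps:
√(-2983336 + F) = √(-2983336 + 1679573) = √(-1303763) = I*√1303763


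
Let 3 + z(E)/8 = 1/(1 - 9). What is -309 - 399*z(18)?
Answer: 9666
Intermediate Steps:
z(E) = -25 (z(E) = -24 + 8/(1 - 9) = -24 + 8/(-8) = -24 + 8*(-⅛) = -24 - 1 = -25)
-309 - 399*z(18) = -309 - 399*(-25) = -309 + 9975 = 9666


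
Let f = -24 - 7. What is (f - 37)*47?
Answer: -3196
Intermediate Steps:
f = -31
(f - 37)*47 = (-31 - 37)*47 = -68*47 = -3196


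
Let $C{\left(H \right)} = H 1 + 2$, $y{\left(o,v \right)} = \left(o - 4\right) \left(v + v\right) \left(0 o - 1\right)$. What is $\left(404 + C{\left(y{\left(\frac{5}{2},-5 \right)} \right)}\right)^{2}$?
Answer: $152881$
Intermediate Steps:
$y{\left(o,v \right)} = - 2 v \left(-4 + o\right)$ ($y{\left(o,v \right)} = \left(-4 + o\right) 2 v \left(0 - 1\right) = 2 v \left(-4 + o\right) \left(-1\right) = - 2 v \left(-4 + o\right)$)
$C{\left(H \right)} = 2 + H$ ($C{\left(H \right)} = H + 2 = 2 + H$)
$\left(404 + C{\left(y{\left(\frac{5}{2},-5 \right)} \right)}\right)^{2} = \left(404 + \left(2 + 2 \left(-5\right) \left(4 - \frac{5}{2}\right)\right)\right)^{2} = \left(404 + \left(2 + 2 \left(-5\right) \frac{3}{2}\right)\right)^{2} = \left(404 + \left(2 - 15\right)\right)^{2} = \left(404 - 13\right)^{2} = 391^{2} = 152881$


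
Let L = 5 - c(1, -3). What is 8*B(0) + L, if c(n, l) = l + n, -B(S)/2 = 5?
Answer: -73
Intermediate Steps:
B(S) = -10 (B(S) = -2*5 = -10)
L = 7 (L = 5 - (-3 + 1) = 5 - 1*(-2) = 5 + 2 = 7)
8*B(0) + L = 8*(-10) + 7 = -80 + 7 = -73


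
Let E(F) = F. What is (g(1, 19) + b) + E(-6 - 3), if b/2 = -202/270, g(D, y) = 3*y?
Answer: 6278/135 ≈ 46.504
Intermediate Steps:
b = -202/135 (b = 2*(-202/270) = 2*(-202*1/270) = 2*(-101/135) = -202/135 ≈ -1.4963)
(g(1, 19) + b) + E(-6 - 3) = (3*19 - 202/135) + (-6 - 3) = (57 - 202/135) - 9 = 7493/135 - 9 = 6278/135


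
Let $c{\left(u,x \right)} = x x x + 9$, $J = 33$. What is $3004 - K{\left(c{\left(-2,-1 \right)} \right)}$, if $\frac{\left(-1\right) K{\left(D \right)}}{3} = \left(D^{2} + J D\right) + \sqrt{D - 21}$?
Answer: $3988 + 3 i \sqrt{13} \approx 3988.0 + 10.817 i$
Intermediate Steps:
$c{\left(u,x \right)} = 9 + x^{3}$ ($c{\left(u,x \right)} = x^{2} x + 9 = x^{3} + 9 = 9 + x^{3}$)
$K{\left(D \right)} = - 99 D - 3 D^{2} - 3 \sqrt{-21 + D}$ ($K{\left(D \right)} = - 3 \left(\left(D^{2} + 33 D\right) + \sqrt{D - 21}\right) = - 3 \left(\left(D^{2} + 33 D\right) + \sqrt{-21 + D}\right) = - 3 \left(D^{2} + \sqrt{-21 + D} + 33 D\right) = - 99 D - 3 D^{2} - 3 \sqrt{-21 + D}$)
$3004 - K{\left(c{\left(-2,-1 \right)} \right)} = 3004 - \left(- 99 \left(9 + \left(-1\right)^{3}\right) - 3 \left(9 + \left(-1\right)^{3}\right)^{2} - 3 \sqrt{-21 + \left(9 + \left(-1\right)^{3}\right)}\right) = 3004 - \left(- 99 \left(9 - 1\right) - 3 \left(9 - 1\right)^{2} - 3 \sqrt{-21 + \left(9 - 1\right)}\right) = 3004 - \left(\left(-99\right) 8 - 3 \cdot 8^{2} - 3 \sqrt{-21 + 8}\right) = 3004 - \left(-792 - 192 - 3 \sqrt{-13}\right) = 3004 - \left(-792 - 192 - 3 i \sqrt{13}\right) = 3004 - \left(-984 - 3 i \sqrt{13}\right) = 3004 + \left(984 + 3 i \sqrt{13}\right) = 3988 + 3 i \sqrt{13}$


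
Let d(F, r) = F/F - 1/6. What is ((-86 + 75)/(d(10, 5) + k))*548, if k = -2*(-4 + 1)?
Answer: -36168/41 ≈ -882.15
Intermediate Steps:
d(F, r) = ⅚ (d(F, r) = 1 - 1*⅙ = 1 - ⅙ = ⅚)
k = 6 (k = -2*(-3) = 6)
((-86 + 75)/(d(10, 5) + k))*548 = ((-86 + 75)/(⅚ + 6))*548 = -11/41/6*548 = -11*6/41*548 = -66/41*548 = -36168/41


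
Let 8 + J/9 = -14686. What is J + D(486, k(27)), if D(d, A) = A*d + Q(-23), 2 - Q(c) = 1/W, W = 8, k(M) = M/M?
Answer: -1054065/8 ≈ -1.3176e+5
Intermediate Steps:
J = -132246 (J = -72 + 9*(-14686) = -72 - 132174 = -132246)
k(M) = 1
Q(c) = 15/8 (Q(c) = 2 - 1/8 = 15/8)
D(d, A) = 15/8 + A*d (D(d, A) = A*d + 15/8 = 15/8 + A*d)
J + D(486, k(27)) = -132246 + (15/8 + 1*486) = -132246 + (15/8 + 486) = -132246 + 3903/8 = -1054065/8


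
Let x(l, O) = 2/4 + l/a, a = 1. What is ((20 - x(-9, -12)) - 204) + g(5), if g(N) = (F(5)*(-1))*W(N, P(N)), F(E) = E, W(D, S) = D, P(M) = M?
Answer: -401/2 ≈ -200.50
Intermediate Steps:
x(l, O) = 1/2 + l (x(l, O) = 2/4 + l/1 = 2*(1/4) + l*1 = 1/2 + l)
g(N) = -5*N (g(N) = (5*(-1))*N = -5*N)
((20 - x(-9, -12)) - 204) + g(5) = ((20 - (1/2 - 9)) - 204) - 5*5 = ((20 - 1*(-17/2)) - 204) - 25 = ((20 + 17/2) - 204) - 25 = (57/2 - 204) - 25 = -351/2 - 25 = -401/2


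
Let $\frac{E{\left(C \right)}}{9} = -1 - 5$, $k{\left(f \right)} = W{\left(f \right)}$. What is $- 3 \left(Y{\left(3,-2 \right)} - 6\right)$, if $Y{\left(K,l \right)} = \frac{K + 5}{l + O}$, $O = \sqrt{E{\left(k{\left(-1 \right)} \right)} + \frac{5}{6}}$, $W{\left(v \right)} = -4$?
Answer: $\frac{6462}{343} + \frac{24 i \sqrt{1914}}{343} \approx 18.84 + 3.0612 i$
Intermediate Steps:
$k{\left(f \right)} = -4$
$E{\left(C \right)} = -54$ ($E{\left(C \right)} = 9 \left(-1 - 5\right) = 9 \left(-6\right) = -54$)
$O = \frac{i \sqrt{1914}}{6}$ ($O = \sqrt{-54 + \frac{5}{6}} = \sqrt{- \frac{319}{6}} = \frac{i \sqrt{1914}}{6} \approx 7.2915 i$)
$Y{\left(K,l \right)} = \frac{5 + K}{l + \frac{i \sqrt{1914}}{6}}$ ($Y{\left(K,l \right)} = \frac{K + 5}{l + \frac{i \sqrt{1914}}{6}} = \frac{5 + K}{l + \frac{i \sqrt{1914}}{6}}$)
$- 3 \left(Y{\left(3,-2 \right)} - 6\right) = - 3 \left(\frac{6 \left(5 + 3\right)}{6 \left(-2\right) + i \sqrt{1914}} - 6\right) = - 3 \left(6 \frac{1}{-12 + i \sqrt{1914}} \cdot 8 - 6\right) = - 3 \left(\frac{48}{-12 + i \sqrt{1914}} - 6\right) = - 3 \left(-6 + \frac{48}{-12 + i \sqrt{1914}}\right) = 18 - \frac{144}{-12 + i \sqrt{1914}}$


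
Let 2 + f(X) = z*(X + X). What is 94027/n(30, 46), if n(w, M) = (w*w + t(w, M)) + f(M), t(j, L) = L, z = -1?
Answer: 94027/852 ≈ 110.36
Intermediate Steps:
f(X) = -2 - 2*X (f(X) = -2 - (X + X) = -2 - 2*X)
n(w, M) = -2 + w**2 - M (n(w, M) = (w*w + M) + (-2 - 2*M) = (w**2 + M) + (-2 - 2*M) = (M + w**2) + (-2 - 2*M) = -2 + w**2 - M)
94027/n(30, 46) = 94027/(-2 + 30**2 - 1*46) = 94027/(-2 + 900 - 46) = 94027/852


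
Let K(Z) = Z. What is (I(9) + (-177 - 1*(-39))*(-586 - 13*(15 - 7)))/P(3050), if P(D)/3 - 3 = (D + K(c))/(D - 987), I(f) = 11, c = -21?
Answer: 196461553/27654 ≈ 7104.3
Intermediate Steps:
P(D) = 9 + 3*(-21 + D)/(-987 + D) (P(D) = 9 + 3*((D - 21)/(D - 987)) = 9 + 3*((-21 + D)/(-987 + D)) = 9 + 3*(-21 + D)/(-987 + D))
(I(9) + (-177 - 1*(-39))*(-586 - 13*(15 - 7)))/P(3050) = (11 + (-177 - 1*(-39))*(-586 - 13*(15 - 7)))/((6*(-1491 + 2*3050)/(-987 + 3050))) = (11 + (-177 + 39)*(-586 - 13*8))/((6*(-1491 + 6100)/2063)) = (11 - 138*(-586 - 104))/((6*(1/2063)*4609)) = (11 - 138*(-690))/(27654/2063) = (11 + 95220)*(2063/27654) = 95231*(2063/27654) = 196461553/27654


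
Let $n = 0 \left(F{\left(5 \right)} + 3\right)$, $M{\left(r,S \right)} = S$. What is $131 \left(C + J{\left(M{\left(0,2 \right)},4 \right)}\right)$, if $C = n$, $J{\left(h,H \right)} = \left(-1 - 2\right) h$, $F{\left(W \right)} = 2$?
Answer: $-786$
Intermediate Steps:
$J{\left(h,H \right)} = - 3 h$
$n = 0$ ($n = 0 \left(2 + 3\right) = 0 \cdot 5 = 0$)
$C = 0$
$131 \left(C + J{\left(M{\left(0,2 \right)},4 \right)}\right) = 131 \left(0 - 6\right) = 131 \left(-6\right) = -786$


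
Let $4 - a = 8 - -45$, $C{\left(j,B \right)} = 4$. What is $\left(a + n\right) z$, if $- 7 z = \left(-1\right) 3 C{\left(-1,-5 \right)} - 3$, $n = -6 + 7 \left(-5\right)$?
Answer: $- \frac{1350}{7} \approx -192.86$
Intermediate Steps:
$n = -41$ ($n = -6 - 35 = -41$)
$z = \frac{15}{7}$ ($z = - \frac{\left(-1\right) 3 \cdot 4 - 3}{7} = - \frac{\left(-3\right) 4 - 3}{7} = - \frac{-12 - 3}{7} = \left(- \frac{1}{7}\right) \left(-15\right) = \frac{15}{7} \approx 2.1429$)
$a = -49$ ($a = 4 - \left(8 - -45\right) = 4 - \left(8 + 45\right) = 4 - 53 = -49$)
$\left(a + n\right) z = \left(-49 - 41\right) \frac{15}{7} = \left(-90\right) \frac{15}{7} = - \frac{1350}{7}$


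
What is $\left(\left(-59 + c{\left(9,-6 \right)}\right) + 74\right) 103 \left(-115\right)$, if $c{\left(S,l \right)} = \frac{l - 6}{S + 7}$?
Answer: $- \frac{675165}{4} \approx -1.6879 \cdot 10^{5}$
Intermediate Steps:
$c{\left(S,l \right)} = \frac{-6 + l}{7 + S}$
$\left(\left(-59 + c{\left(9,-6 \right)}\right) + 74\right) 103 \left(-115\right) = \left(\left(-59 + \frac{-6 - 6}{7 + 9}\right) + 74\right) 103 \left(-115\right) = \left(\left(-59 + \frac{1}{16} \left(-12\right)\right) + 74\right) 103 \left(-115\right) = \left(\left(-59 - \frac{3}{4}\right) + 74\right) 103 \left(-115\right) = \left(- \frac{239}{4} + 74\right) 103 \left(-115\right) = \frac{57}{4} \cdot 103 \left(-115\right) = \frac{5871}{4} \left(-115\right) = - \frac{675165}{4}$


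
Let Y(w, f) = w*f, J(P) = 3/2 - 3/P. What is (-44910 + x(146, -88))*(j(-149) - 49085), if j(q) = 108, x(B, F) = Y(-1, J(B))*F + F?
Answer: 160416816950/73 ≈ 2.1975e+9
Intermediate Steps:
J(P) = 3/2 - 3/P (J(P) = 3*(½) - 3/P = 3/2 - 3/P)
Y(w, f) = f*w
x(B, F) = F + F*(-3/2 + 3/B) (x(B, F) = ((3/2 - 3/B)*(-1))*F + F = (-3/2 + 3/B)*F + F = F*(-3/2 + 3/B) + F = F + F*(-3/2 + 3/B))
(-44910 + x(146, -88))*(j(-149) - 49085) = (-44910 + (½)*(-88)*(6 - 1*146)/146)*(108 - 49085) = (-44910 + (½)*(-88)*(1/146)*(6 - 146))*(-48977) = (-44910 + (½)*(-88)*(1/146)*(-140))*(-48977) = (-44910 + 3080/73)*(-48977) = -3275350/73*(-48977) = 160416816950/73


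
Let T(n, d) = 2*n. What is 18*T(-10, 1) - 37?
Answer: -397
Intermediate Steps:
18*T(-10, 1) - 37 = 18*(2*(-10)) - 37 = 18*(-20) - 37 = -360 - 37 = -397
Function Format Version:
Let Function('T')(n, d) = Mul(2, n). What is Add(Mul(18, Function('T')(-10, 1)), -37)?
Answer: -397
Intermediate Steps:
Add(Mul(18, Function('T')(-10, 1)), -37) = Add(Mul(18, Mul(2, -10)), -37) = Add(Mul(18, -20), -37) = Add(-360, -37) = -397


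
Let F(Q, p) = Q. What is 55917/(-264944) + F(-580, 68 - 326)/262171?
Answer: -14813483327/69460633424 ≈ -0.21326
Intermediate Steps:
55917/(-264944) + F(-580, 68 - 326)/262171 = 55917/(-264944) - 580/262171 = 55917*(-1/264944) - 580*1/262171 = -55917/264944 - 580/262171 = -14813483327/69460633424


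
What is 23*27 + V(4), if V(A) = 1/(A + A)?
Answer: 4969/8 ≈ 621.13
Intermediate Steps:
V(A) = 1/(2*A)
23*27 + V(4) = 23*27 + (½)/4 = 621 + (½)*(¼) = 621 + ⅛ = 4969/8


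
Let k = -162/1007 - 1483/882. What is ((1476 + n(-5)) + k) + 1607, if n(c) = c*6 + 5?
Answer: 2714399827/888174 ≈ 3056.2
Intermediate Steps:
n(c) = 5 + 6*c (n(c) = 6*c + 5 = 5 + 6*c)
k = -1636265/888174 (k = -162*1/1007 - 1483*1/882 = -162/1007 - 1483/882 = -1636265/888174 ≈ -1.8423)
((1476 + n(-5)) + k) + 1607 = ((1476 + (5 + 6*(-5))) - 1636265/888174) + 1607 = ((1476 + (5 - 30)) - 1636265/888174) + 1607 = ((1476 - 25) - 1636265/888174) + 1607 = (1451 - 1636265/888174) + 1607 = 1287104209/888174 + 1607 = 2714399827/888174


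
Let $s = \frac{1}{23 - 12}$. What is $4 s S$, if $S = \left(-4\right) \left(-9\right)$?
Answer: $\frac{144}{11} \approx 13.091$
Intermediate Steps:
$s = \frac{1}{11} \approx 0.090909$
$S = 36$
$4 s S = 4 \cdot \frac{1}{11} \cdot 36 = \frac{4}{11} \cdot 36 = \frac{144}{11}$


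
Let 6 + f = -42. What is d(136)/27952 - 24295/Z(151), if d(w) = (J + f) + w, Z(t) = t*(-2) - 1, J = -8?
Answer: 42444880/529341 ≈ 80.184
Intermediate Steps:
f = -48 (f = -6 - 42 = -48)
Z(t) = -1 - 2*t (Z(t) = -2*t - 1 = -1 - 2*t)
d(w) = -56 + w (d(w) = (-8 - 48) + w = -56 + w)
d(136)/27952 - 24295/Z(151) = (-56 + 136)/27952 - 24295/(-1 - 2*151) = 80*(1/27952) - 24295/(-1 - 302) = 5/1747 - 24295/(-303) = 5/1747 - 24295*(-1/303) = 5/1747 + 24295/303 = 42444880/529341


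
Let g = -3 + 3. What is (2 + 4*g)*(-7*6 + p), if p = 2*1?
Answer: -80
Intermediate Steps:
g = 0
p = 2
(2 + 4*g)*(-7*6 + p) = (2 + 4*0)*(-7*6 + 2) = (2 + 0)*(-42 + 2) = 2*(-40) = -80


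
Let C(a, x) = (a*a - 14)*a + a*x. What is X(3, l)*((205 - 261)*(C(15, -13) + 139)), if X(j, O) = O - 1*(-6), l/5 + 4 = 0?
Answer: 2437456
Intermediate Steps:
l = -20 (l = -20 + 5*0 = -20 + 0 = -20)
C(a, x) = a*x + a*(-14 + a**2) (C(a, x) = (a**2 - 14)*a + a*x = (-14 + a**2)*a + a*x = a*(-14 + a**2) + a*x = a*x + a*(-14 + a**2))
X(j, O) = 6 + O (X(j, O) = O + 6 = 6 + O)
X(3, l)*((205 - 261)*(C(15, -13) + 139)) = (6 - 20)*((205 - 261)*(15*(-14 - 13 + 15**2) + 139)) = -(-784)*(15*(-14 - 13 + 225) + 139) = -(-784)*(15*198 + 139) = -(-784)*(2970 + 139) = -(-784)*3109 = -14*(-174104) = 2437456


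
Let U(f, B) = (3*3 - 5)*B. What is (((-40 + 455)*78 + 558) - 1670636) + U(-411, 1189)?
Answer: -1632952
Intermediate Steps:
U(f, B) = 4*B (U(f, B) = (9 - 5)*B = 4*B)
(((-40 + 455)*78 + 558) - 1670636) + U(-411, 1189) = (((-40 + 455)*78 + 558) - 1670636) + 4*1189 = ((415*78 + 558) - 1670636) + 4756 = ((32370 + 558) - 1670636) + 4756 = (32928 - 1670636) + 4756 = -1637708 + 4756 = -1632952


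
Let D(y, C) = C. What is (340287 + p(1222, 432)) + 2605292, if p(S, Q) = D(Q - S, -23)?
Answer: 2945556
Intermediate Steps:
p(S, Q) = -23
(340287 + p(1222, 432)) + 2605292 = (340287 - 23) + 2605292 = 340264 + 2605292 = 2945556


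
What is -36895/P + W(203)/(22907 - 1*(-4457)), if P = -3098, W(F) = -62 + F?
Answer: 505015799/42386836 ≈ 11.914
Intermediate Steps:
-36895/P + W(203)/(22907 - 1*(-4457)) = -36895/(-3098) + (-62 + 203)/(22907 - 1*(-4457)) = -36895*(-1/3098) + 141/(22907 + 4457) = 36895/3098 + 141/27364 = 505015799/42386836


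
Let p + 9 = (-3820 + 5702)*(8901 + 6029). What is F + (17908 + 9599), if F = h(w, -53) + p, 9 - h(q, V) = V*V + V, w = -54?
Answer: 28123011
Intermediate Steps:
p = 28098251 (p = -9 + (-3820 + 5702)*(8901 + 6029) = -9 + 1882*14930 = -9 + 28098260 = 28098251)
h(q, V) = 9 - V - V**2 (h(q, V) = 9 - (V*V + V) = 9 - (V**2 + V) = 9 - (V + V**2) = 9 + (-V - V**2) = 9 - V - V**2)
F = 28095504 (F = (9 - 1*(-53) - 1*(-53)**2) + 28098251 = (9 + 53 - 1*2809) + 28098251 = (9 + 53 - 2809) + 28098251 = -2747 + 28098251 = 28095504)
F + (17908 + 9599) = 28095504 + (17908 + 9599) = 28095504 + 27507 = 28123011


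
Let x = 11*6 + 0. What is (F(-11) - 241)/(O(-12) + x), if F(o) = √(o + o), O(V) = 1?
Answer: -241/67 + I*√22/67 ≈ -3.597 + 0.070006*I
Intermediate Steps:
F(o) = √2*√o (F(o) = √(2*o) = √2*√o)
x = 66 (x = 66 + 0 = 66)
(F(-11) - 241)/(O(-12) + x) = (√2*√(-11) - 241)/(1 + 66) = (√2*(I*√11) - 241)/67 = (I*√22 - 241)*(1/67) = (-241 + I*√22)*(1/67) = -241/67 + I*√22/67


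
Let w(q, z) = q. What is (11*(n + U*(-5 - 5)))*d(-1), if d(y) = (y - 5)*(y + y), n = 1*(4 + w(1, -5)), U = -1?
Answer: 1980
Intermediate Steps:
n = 5 (n = 1*(4 + 1) = 1*5 = 5)
d(y) = 2*y*(-5 + y) (d(y) = (-5 + y)*(2*y) = 2*y*(-5 + y))
(11*(n + U*(-5 - 5)))*d(-1) = (11*(5 - (-5 - 5)))*(2*(-1)*(-5 - 1)) = (11*(5 - 1*(-10)))*(2*(-1)*(-6)) = (11*(5 + 10))*12 = (11*15)*12 = 165*12 = 1980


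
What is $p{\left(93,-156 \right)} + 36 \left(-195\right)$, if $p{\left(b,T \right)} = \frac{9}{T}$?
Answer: $- \frac{365043}{52} \approx -7020.1$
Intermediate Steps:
$p{\left(93,-156 \right)} + 36 \left(-195\right) = \frac{9}{-156} + 36 \left(-195\right) = 9 \left(- \frac{1}{156}\right) - 7020 = - \frac{3}{52} - 7020 = - \frac{365043}{52}$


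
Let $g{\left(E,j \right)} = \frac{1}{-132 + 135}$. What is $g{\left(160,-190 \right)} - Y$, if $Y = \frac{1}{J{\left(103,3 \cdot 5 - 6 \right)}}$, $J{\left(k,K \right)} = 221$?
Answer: $\frac{218}{663} \approx 0.32881$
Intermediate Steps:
$g{\left(E,j \right)} = \frac{1}{3}$
$Y = \frac{1}{221} \approx 0.0045249$
$g{\left(160,-190 \right)} - Y = \frac{1}{3} - \frac{1}{221} = \frac{218}{663}$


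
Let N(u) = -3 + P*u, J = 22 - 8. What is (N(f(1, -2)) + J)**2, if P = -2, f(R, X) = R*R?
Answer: 81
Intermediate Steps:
f(R, X) = R**2
J = 14
N(u) = -3 - 2*u
(N(f(1, -2)) + J)**2 = ((-3 - 2*1**2) + 14)**2 = ((-3 - 2*1) + 14)**2 = ((-3 - 2) + 14)**2 = (-5 + 14)**2 = 9**2 = 81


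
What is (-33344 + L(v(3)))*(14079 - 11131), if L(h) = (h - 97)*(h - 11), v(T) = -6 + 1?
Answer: -93486976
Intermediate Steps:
v(T) = -5
L(h) = (-97 + h)*(-11 + h)
(-33344 + L(v(3)))*(14079 - 11131) = (-33344 + (1067 + (-5)² - 108*(-5)))*(14079 - 11131) = (-33344 + (1067 + 25 + 540))*2948 = (-33344 + 1632)*2948 = -31712*2948 = -93486976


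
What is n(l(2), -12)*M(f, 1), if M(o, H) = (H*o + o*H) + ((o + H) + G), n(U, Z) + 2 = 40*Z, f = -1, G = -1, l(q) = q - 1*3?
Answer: 1446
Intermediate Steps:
l(q) = -3 + q (l(q) = q - 3 = -3 + q)
n(U, Z) = -2 + 40*Z
M(o, H) = -1 + H + o + 2*H*o (M(o, H) = (H*o + o*H) + ((o + H) - 1) = (H*o + H*o) + ((H + o) - 1) = 2*H*o + (-1 + H + o) = -1 + H + o + 2*H*o)
n(l(2), -12)*M(f, 1) = (-2 + 40*(-12))*(-1 + 1 - 1 + 2*1*(-1)) = (-2 - 480)*(-1 + 1 - 1 - 2) = -482*(-3) = 1446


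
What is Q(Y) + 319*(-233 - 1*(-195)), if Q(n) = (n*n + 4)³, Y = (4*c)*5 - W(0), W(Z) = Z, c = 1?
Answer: 65927142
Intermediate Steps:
Y = 20 (Y = (4*1)*5 - 1*0 = 4*5 + 0 = 20 + 0 = 20)
Q(n) = (4 + n²)³ (Q(n) = (n² + 4)³ = (4 + n²)³)
Q(Y) + 319*(-233 - 1*(-195)) = (4 + 20²)³ + 319*(-233 - 1*(-195)) = (4 + 400)³ + 319*(-233 + 195) = 404³ + 319*(-38) = 65939264 - 12122 = 65927142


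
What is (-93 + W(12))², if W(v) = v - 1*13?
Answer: 8836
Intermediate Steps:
W(v) = -13 + v (W(v) = v - 13 = -13 + v)
(-93 + W(12))² = (-93 + (-13 + 12))² = (-93 - 1)² = (-94)² = 8836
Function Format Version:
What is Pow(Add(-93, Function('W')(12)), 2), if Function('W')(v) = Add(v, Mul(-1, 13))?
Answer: 8836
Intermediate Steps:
Function('W')(v) = Add(-13, v) (Function('W')(v) = Add(v, -13) = Add(-13, v))
Pow(Add(-93, Function('W')(12)), 2) = Pow(Add(-93, Add(-13, 12)), 2) = Pow(Add(-93, -1), 2) = Pow(-94, 2) = 8836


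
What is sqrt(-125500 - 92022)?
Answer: I*sqrt(217522) ≈ 466.39*I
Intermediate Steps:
sqrt(-125500 - 92022) = sqrt(-217522) = I*sqrt(217522)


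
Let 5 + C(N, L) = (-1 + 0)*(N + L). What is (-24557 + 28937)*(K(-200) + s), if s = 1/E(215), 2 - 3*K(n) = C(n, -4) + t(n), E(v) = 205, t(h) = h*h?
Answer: -2406191544/41 ≈ -5.8688e+7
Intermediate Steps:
t(h) = h²
C(N, L) = -5 - L - N (C(N, L) = -5 + (-1 + 0)*(N + L) = -5 - (L + N) = -5 + (-L - N) = -5 - L - N)
K(n) = 1 - n²/3 + n/3 (K(n) = ⅔ - ((-5 - 1*(-4) - n) + n²)/3 = ⅔ - ((-5 + 4 - n) + n²)/3 = ⅔ - ((-1 - n) + n²)/3 = ⅔ - (-1 + n² - n)/3 = ⅔ + (⅓ - n²/3 + n/3) = 1 - n²/3 + n/3)
s = 1/205 ≈ 0.0048781
(-24557 + 28937)*(K(-200) + s) = (-24557 + 28937)*((1 - ⅓*(-200)² + (⅓)*(-200)) + 1/205) = 4380*((1 - ⅓*40000 - 200/3) + 1/205) = 4380*((1 - 40000/3 - 200/3) + 1/205) = 4380*(-13399 + 1/205) = 4380*(-2746794/205) = -2406191544/41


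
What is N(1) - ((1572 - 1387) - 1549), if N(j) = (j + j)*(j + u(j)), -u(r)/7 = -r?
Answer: 1380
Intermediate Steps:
u(r) = 7*r (u(r) = -(-7)*r = 7*r)
N(j) = 16*j² (N(j) = (j + j)*(j + 7*j) = (2*j)*(8*j) = 16*j²)
N(1) - ((1572 - 1387) - 1549) = 16*1² - ((1572 - 1387) - 1549) = 16*1 - (185 - 1549) = 16 - 1*(-1364) = 16 + 1364 = 1380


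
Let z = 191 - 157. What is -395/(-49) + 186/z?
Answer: 11272/833 ≈ 13.532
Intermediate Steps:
z = 34
-395/(-49) + 186/z = -395/(-49) + 186/34 = -395*(-1/49) + 186*(1/34) = 395/49 + 93/17 = 11272/833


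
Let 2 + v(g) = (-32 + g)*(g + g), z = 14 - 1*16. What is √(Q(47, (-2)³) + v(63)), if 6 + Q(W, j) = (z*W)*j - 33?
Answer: 9*√57 ≈ 67.948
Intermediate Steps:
z = -2 (z = 14 - 16 = -2)
v(g) = -2 + 2*g*(-32 + g) (v(g) = -2 + (-32 + g)*(g + g) = -2 + (-32 + g)*(2*g) = -2 + 2*g*(-32 + g))
Q(W, j) = -39 - 2*W*j (Q(W, j) = -6 + ((-2*W)*j - 33) = -6 + (-2*W*j - 33) = -6 + (-33 - 2*W*j) = -39 - 2*W*j)
√(Q(47, (-2)³) + v(63)) = √((-39 - 2*47*(-2)³) + (-2 - 64*63 + 2*63²)) = √((-39 - 2*47*(-8)) + (-2 - 4032 + 2*3969)) = √((-39 + 752) + (-2 - 4032 + 7938)) = √(713 + 3904) = √4617 = 9*√57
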